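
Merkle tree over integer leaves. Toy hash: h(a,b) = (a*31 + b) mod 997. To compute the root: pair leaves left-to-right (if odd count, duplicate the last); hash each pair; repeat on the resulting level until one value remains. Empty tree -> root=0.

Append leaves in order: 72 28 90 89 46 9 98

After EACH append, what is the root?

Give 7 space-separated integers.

Answer: 72 266 159 158 158 968 675

Derivation:
After append 72 (leaves=[72]):
  L0: [72]
  root=72
After append 28 (leaves=[72, 28]):
  L0: [72, 28]
  L1: h(72,28)=(72*31+28)%997=266 -> [266]
  root=266
After append 90 (leaves=[72, 28, 90]):
  L0: [72, 28, 90]
  L1: h(72,28)=(72*31+28)%997=266 h(90,90)=(90*31+90)%997=886 -> [266, 886]
  L2: h(266,886)=(266*31+886)%997=159 -> [159]
  root=159
After append 89 (leaves=[72, 28, 90, 89]):
  L0: [72, 28, 90, 89]
  L1: h(72,28)=(72*31+28)%997=266 h(90,89)=(90*31+89)%997=885 -> [266, 885]
  L2: h(266,885)=(266*31+885)%997=158 -> [158]
  root=158
After append 46 (leaves=[72, 28, 90, 89, 46]):
  L0: [72, 28, 90, 89, 46]
  L1: h(72,28)=(72*31+28)%997=266 h(90,89)=(90*31+89)%997=885 h(46,46)=(46*31+46)%997=475 -> [266, 885, 475]
  L2: h(266,885)=(266*31+885)%997=158 h(475,475)=(475*31+475)%997=245 -> [158, 245]
  L3: h(158,245)=(158*31+245)%997=158 -> [158]
  root=158
After append 9 (leaves=[72, 28, 90, 89, 46, 9]):
  L0: [72, 28, 90, 89, 46, 9]
  L1: h(72,28)=(72*31+28)%997=266 h(90,89)=(90*31+89)%997=885 h(46,9)=(46*31+9)%997=438 -> [266, 885, 438]
  L2: h(266,885)=(266*31+885)%997=158 h(438,438)=(438*31+438)%997=58 -> [158, 58]
  L3: h(158,58)=(158*31+58)%997=968 -> [968]
  root=968
After append 98 (leaves=[72, 28, 90, 89, 46, 9, 98]):
  L0: [72, 28, 90, 89, 46, 9, 98]
  L1: h(72,28)=(72*31+28)%997=266 h(90,89)=(90*31+89)%997=885 h(46,9)=(46*31+9)%997=438 h(98,98)=(98*31+98)%997=145 -> [266, 885, 438, 145]
  L2: h(266,885)=(266*31+885)%997=158 h(438,145)=(438*31+145)%997=762 -> [158, 762]
  L3: h(158,762)=(158*31+762)%997=675 -> [675]
  root=675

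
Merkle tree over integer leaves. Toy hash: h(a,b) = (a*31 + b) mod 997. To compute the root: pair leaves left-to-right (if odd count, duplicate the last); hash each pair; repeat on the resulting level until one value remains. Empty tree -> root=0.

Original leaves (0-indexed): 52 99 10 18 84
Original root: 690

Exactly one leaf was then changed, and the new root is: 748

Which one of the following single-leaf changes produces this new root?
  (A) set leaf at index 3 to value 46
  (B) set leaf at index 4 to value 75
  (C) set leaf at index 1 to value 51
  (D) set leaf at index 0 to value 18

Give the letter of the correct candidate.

Original leaves: [52, 99, 10, 18, 84]
Target new root: 748
Try each candidate change and compute the resulting root:
Candidate A: set leaf[3] = 46 -> leaves = [52, 99, 10, 46, 84]
  L0: [52, 99, 10, 46, 84]
  L1: h(52,99)=(52*31+99)%997=714 h(10,46)=(10*31+46)%997=356 h(84,84)=(84*31+84)%997=694 -> [714, 356, 694]
  L2: h(714,356)=(714*31+356)%997=556 h(694,694)=(694*31+694)%997=274 -> [556, 274]
  L3: h(556,274)=(556*31+274)%997=561 -> [561]
  root = 561 != target 748
Candidate B: set leaf[4] = 75 -> leaves = [52, 99, 10, 18, 75]
  L0: [52, 99, 10, 18, 75]
  L1: h(52,99)=(52*31+99)%997=714 h(10,18)=(10*31+18)%997=328 h(75,75)=(75*31+75)%997=406 -> [714, 328, 406]
  L2: h(714,328)=(714*31+328)%997=528 h(406,406)=(406*31+406)%997=31 -> [528, 31]
  L3: h(528,31)=(528*31+31)%997=447 -> [447]
  root = 447 != target 748
Candidate C: set leaf[1] = 51 -> leaves = [52, 51, 10, 18, 84]
  L0: [52, 51, 10, 18, 84]
  L1: h(52,51)=(52*31+51)%997=666 h(10,18)=(10*31+18)%997=328 h(84,84)=(84*31+84)%997=694 -> [666, 328, 694]
  L2: h(666,328)=(666*31+328)%997=37 h(694,694)=(694*31+694)%997=274 -> [37, 274]
  L3: h(37,274)=(37*31+274)%997=424 -> [424]
  root = 424 != target 748
Candidate D: set leaf[0] = 18 -> leaves = [18, 99, 10, 18, 84]
  L0: [18, 99, 10, 18, 84]
  L1: h(18,99)=(18*31+99)%997=657 h(10,18)=(10*31+18)%997=328 h(84,84)=(84*31+84)%997=694 -> [657, 328, 694]
  L2: h(657,328)=(657*31+328)%997=755 h(694,694)=(694*31+694)%997=274 -> [755, 274]
  L3: h(755,274)=(755*31+274)%997=748 -> [748]
  root = 748 == target 748  ** MATCH **
Candidate D produces the target root.

Answer: D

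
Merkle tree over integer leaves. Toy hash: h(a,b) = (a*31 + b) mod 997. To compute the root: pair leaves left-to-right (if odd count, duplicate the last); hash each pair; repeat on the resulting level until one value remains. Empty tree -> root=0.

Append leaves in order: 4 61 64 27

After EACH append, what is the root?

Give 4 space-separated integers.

After append 4 (leaves=[4]):
  L0: [4]
  root=4
After append 61 (leaves=[4, 61]):
  L0: [4, 61]
  L1: h(4,61)=(4*31+61)%997=185 -> [185]
  root=185
After append 64 (leaves=[4, 61, 64]):
  L0: [4, 61, 64]
  L1: h(4,61)=(4*31+61)%997=185 h(64,64)=(64*31+64)%997=54 -> [185, 54]
  L2: h(185,54)=(185*31+54)%997=804 -> [804]
  root=804
After append 27 (leaves=[4, 61, 64, 27]):
  L0: [4, 61, 64, 27]
  L1: h(4,61)=(4*31+61)%997=185 h(64,27)=(64*31+27)%997=17 -> [185, 17]
  L2: h(185,17)=(185*31+17)%997=767 -> [767]
  root=767

Answer: 4 185 804 767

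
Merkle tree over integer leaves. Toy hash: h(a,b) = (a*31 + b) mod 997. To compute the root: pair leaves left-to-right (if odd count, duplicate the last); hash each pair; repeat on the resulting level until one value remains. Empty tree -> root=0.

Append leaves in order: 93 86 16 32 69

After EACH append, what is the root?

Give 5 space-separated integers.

Answer: 93 975 827 843 80

Derivation:
After append 93 (leaves=[93]):
  L0: [93]
  root=93
After append 86 (leaves=[93, 86]):
  L0: [93, 86]
  L1: h(93,86)=(93*31+86)%997=975 -> [975]
  root=975
After append 16 (leaves=[93, 86, 16]):
  L0: [93, 86, 16]
  L1: h(93,86)=(93*31+86)%997=975 h(16,16)=(16*31+16)%997=512 -> [975, 512]
  L2: h(975,512)=(975*31+512)%997=827 -> [827]
  root=827
After append 32 (leaves=[93, 86, 16, 32]):
  L0: [93, 86, 16, 32]
  L1: h(93,86)=(93*31+86)%997=975 h(16,32)=(16*31+32)%997=528 -> [975, 528]
  L2: h(975,528)=(975*31+528)%997=843 -> [843]
  root=843
After append 69 (leaves=[93, 86, 16, 32, 69]):
  L0: [93, 86, 16, 32, 69]
  L1: h(93,86)=(93*31+86)%997=975 h(16,32)=(16*31+32)%997=528 h(69,69)=(69*31+69)%997=214 -> [975, 528, 214]
  L2: h(975,528)=(975*31+528)%997=843 h(214,214)=(214*31+214)%997=866 -> [843, 866]
  L3: h(843,866)=(843*31+866)%997=80 -> [80]
  root=80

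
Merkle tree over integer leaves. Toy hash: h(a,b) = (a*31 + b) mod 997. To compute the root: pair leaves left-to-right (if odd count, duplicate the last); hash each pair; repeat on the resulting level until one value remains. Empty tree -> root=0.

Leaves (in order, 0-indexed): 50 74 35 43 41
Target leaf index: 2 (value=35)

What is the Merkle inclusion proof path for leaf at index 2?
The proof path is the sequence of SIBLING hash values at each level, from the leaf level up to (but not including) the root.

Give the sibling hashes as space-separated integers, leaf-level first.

L0 (leaves): [50, 74, 35, 43, 41], target index=2
L1: h(50,74)=(50*31+74)%997=627 [pair 0] h(35,43)=(35*31+43)%997=131 [pair 1] h(41,41)=(41*31+41)%997=315 [pair 2] -> [627, 131, 315]
  Sibling for proof at L0: 43
L2: h(627,131)=(627*31+131)%997=625 [pair 0] h(315,315)=(315*31+315)%997=110 [pair 1] -> [625, 110]
  Sibling for proof at L1: 627
L3: h(625,110)=(625*31+110)%997=542 [pair 0] -> [542]
  Sibling for proof at L2: 110
Root: 542
Proof path (sibling hashes from leaf to root): [43, 627, 110]

Answer: 43 627 110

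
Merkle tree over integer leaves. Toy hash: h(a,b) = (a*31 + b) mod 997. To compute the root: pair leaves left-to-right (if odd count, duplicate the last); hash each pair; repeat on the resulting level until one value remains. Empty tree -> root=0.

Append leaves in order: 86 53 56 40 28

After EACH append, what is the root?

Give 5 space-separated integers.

After append 86 (leaves=[86]):
  L0: [86]
  root=86
After append 53 (leaves=[86, 53]):
  L0: [86, 53]
  L1: h(86,53)=(86*31+53)%997=725 -> [725]
  root=725
After append 56 (leaves=[86, 53, 56]):
  L0: [86, 53, 56]
  L1: h(86,53)=(86*31+53)%997=725 h(56,56)=(56*31+56)%997=795 -> [725, 795]
  L2: h(725,795)=(725*31+795)%997=339 -> [339]
  root=339
After append 40 (leaves=[86, 53, 56, 40]):
  L0: [86, 53, 56, 40]
  L1: h(86,53)=(86*31+53)%997=725 h(56,40)=(56*31+40)%997=779 -> [725, 779]
  L2: h(725,779)=(725*31+779)%997=323 -> [323]
  root=323
After append 28 (leaves=[86, 53, 56, 40, 28]):
  L0: [86, 53, 56, 40, 28]
  L1: h(86,53)=(86*31+53)%997=725 h(56,40)=(56*31+40)%997=779 h(28,28)=(28*31+28)%997=896 -> [725, 779, 896]
  L2: h(725,779)=(725*31+779)%997=323 h(896,896)=(896*31+896)%997=756 -> [323, 756]
  L3: h(323,756)=(323*31+756)%997=799 -> [799]
  root=799

Answer: 86 725 339 323 799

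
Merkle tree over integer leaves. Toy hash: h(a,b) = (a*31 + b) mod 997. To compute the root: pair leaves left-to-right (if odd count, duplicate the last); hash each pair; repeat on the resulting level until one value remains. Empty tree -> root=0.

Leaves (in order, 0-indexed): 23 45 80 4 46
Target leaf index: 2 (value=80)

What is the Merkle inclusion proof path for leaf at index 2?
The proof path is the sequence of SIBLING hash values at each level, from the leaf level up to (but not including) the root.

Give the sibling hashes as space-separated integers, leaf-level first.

Answer: 4 758 245

Derivation:
L0 (leaves): [23, 45, 80, 4, 46], target index=2
L1: h(23,45)=(23*31+45)%997=758 [pair 0] h(80,4)=(80*31+4)%997=490 [pair 1] h(46,46)=(46*31+46)%997=475 [pair 2] -> [758, 490, 475]
  Sibling for proof at L0: 4
L2: h(758,490)=(758*31+490)%997=60 [pair 0] h(475,475)=(475*31+475)%997=245 [pair 1] -> [60, 245]
  Sibling for proof at L1: 758
L3: h(60,245)=(60*31+245)%997=111 [pair 0] -> [111]
  Sibling for proof at L2: 245
Root: 111
Proof path (sibling hashes from leaf to root): [4, 758, 245]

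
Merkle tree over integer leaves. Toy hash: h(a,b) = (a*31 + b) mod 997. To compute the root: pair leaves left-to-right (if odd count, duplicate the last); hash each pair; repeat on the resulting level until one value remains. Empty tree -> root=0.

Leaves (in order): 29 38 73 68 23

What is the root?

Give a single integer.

L0: [29, 38, 73, 68, 23]
L1: h(29,38)=(29*31+38)%997=937 h(73,68)=(73*31+68)%997=337 h(23,23)=(23*31+23)%997=736 -> [937, 337, 736]
L2: h(937,337)=(937*31+337)%997=471 h(736,736)=(736*31+736)%997=621 -> [471, 621]
L3: h(471,621)=(471*31+621)%997=267 -> [267]

Answer: 267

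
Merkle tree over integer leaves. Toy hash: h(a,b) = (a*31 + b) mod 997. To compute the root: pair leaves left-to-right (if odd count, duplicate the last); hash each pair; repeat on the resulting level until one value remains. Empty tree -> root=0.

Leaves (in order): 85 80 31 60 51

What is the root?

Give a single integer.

Answer: 93

Derivation:
L0: [85, 80, 31, 60, 51]
L1: h(85,80)=(85*31+80)%997=721 h(31,60)=(31*31+60)%997=24 h(51,51)=(51*31+51)%997=635 -> [721, 24, 635]
L2: h(721,24)=(721*31+24)%997=441 h(635,635)=(635*31+635)%997=380 -> [441, 380]
L3: h(441,380)=(441*31+380)%997=93 -> [93]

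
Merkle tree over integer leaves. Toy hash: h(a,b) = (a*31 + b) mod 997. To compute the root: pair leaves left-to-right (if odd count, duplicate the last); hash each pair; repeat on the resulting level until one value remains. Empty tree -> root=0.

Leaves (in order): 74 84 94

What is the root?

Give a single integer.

L0: [74, 84, 94]
L1: h(74,84)=(74*31+84)%997=384 h(94,94)=(94*31+94)%997=17 -> [384, 17]
L2: h(384,17)=(384*31+17)%997=954 -> [954]

Answer: 954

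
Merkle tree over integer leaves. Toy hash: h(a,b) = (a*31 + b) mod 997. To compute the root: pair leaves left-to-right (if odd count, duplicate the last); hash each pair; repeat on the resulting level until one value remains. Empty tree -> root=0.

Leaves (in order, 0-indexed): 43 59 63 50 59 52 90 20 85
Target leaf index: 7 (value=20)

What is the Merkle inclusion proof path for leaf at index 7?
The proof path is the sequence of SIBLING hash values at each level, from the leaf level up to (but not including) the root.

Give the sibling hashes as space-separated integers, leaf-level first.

Answer: 90 884 290 659

Derivation:
L0 (leaves): [43, 59, 63, 50, 59, 52, 90, 20, 85], target index=7
L1: h(43,59)=(43*31+59)%997=395 [pair 0] h(63,50)=(63*31+50)%997=9 [pair 1] h(59,52)=(59*31+52)%997=884 [pair 2] h(90,20)=(90*31+20)%997=816 [pair 3] h(85,85)=(85*31+85)%997=726 [pair 4] -> [395, 9, 884, 816, 726]
  Sibling for proof at L0: 90
L2: h(395,9)=(395*31+9)%997=290 [pair 0] h(884,816)=(884*31+816)%997=304 [pair 1] h(726,726)=(726*31+726)%997=301 [pair 2] -> [290, 304, 301]
  Sibling for proof at L1: 884
L3: h(290,304)=(290*31+304)%997=321 [pair 0] h(301,301)=(301*31+301)%997=659 [pair 1] -> [321, 659]
  Sibling for proof at L2: 290
L4: h(321,659)=(321*31+659)%997=640 [pair 0] -> [640]
  Sibling for proof at L3: 659
Root: 640
Proof path (sibling hashes from leaf to root): [90, 884, 290, 659]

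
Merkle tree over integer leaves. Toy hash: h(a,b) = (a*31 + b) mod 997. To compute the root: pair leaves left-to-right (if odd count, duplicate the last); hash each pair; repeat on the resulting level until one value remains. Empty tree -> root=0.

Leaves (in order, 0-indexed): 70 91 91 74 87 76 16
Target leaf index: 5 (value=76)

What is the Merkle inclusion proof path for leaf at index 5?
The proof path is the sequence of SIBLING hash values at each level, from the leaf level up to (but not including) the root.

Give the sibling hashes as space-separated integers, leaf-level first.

Answer: 87 512 205

Derivation:
L0 (leaves): [70, 91, 91, 74, 87, 76, 16], target index=5
L1: h(70,91)=(70*31+91)%997=267 [pair 0] h(91,74)=(91*31+74)%997=901 [pair 1] h(87,76)=(87*31+76)%997=779 [pair 2] h(16,16)=(16*31+16)%997=512 [pair 3] -> [267, 901, 779, 512]
  Sibling for proof at L0: 87
L2: h(267,901)=(267*31+901)%997=205 [pair 0] h(779,512)=(779*31+512)%997=733 [pair 1] -> [205, 733]
  Sibling for proof at L1: 512
L3: h(205,733)=(205*31+733)%997=109 [pair 0] -> [109]
  Sibling for proof at L2: 205
Root: 109
Proof path (sibling hashes from leaf to root): [87, 512, 205]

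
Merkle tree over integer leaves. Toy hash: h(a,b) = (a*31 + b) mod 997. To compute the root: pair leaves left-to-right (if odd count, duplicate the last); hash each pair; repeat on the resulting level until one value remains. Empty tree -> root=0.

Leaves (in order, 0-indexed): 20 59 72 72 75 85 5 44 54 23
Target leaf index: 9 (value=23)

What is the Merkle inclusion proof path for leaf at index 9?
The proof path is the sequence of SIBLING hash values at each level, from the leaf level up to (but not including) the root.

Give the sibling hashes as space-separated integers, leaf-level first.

L0 (leaves): [20, 59, 72, 72, 75, 85, 5, 44, 54, 23], target index=9
L1: h(20,59)=(20*31+59)%997=679 [pair 0] h(72,72)=(72*31+72)%997=310 [pair 1] h(75,85)=(75*31+85)%997=416 [pair 2] h(5,44)=(5*31+44)%997=199 [pair 3] h(54,23)=(54*31+23)%997=700 [pair 4] -> [679, 310, 416, 199, 700]
  Sibling for proof at L0: 54
L2: h(679,310)=(679*31+310)%997=422 [pair 0] h(416,199)=(416*31+199)%997=134 [pair 1] h(700,700)=(700*31+700)%997=466 [pair 2] -> [422, 134, 466]
  Sibling for proof at L1: 700
L3: h(422,134)=(422*31+134)%997=255 [pair 0] h(466,466)=(466*31+466)%997=954 [pair 1] -> [255, 954]
  Sibling for proof at L2: 466
L4: h(255,954)=(255*31+954)%997=883 [pair 0] -> [883]
  Sibling for proof at L3: 255
Root: 883
Proof path (sibling hashes from leaf to root): [54, 700, 466, 255]

Answer: 54 700 466 255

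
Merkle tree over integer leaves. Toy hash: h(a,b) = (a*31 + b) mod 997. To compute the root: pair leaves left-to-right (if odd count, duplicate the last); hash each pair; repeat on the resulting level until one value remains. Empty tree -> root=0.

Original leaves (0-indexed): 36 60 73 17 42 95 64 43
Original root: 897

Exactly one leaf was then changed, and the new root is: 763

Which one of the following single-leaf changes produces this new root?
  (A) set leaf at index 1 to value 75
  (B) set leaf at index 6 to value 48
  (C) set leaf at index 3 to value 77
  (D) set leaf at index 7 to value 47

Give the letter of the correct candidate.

Answer: C

Derivation:
Original leaves: [36, 60, 73, 17, 42, 95, 64, 43]
Target new root: 763
Try each candidate change and compute the resulting root:
Candidate A: set leaf[1] = 75 -> leaves = [36, 75, 73, 17, 42, 95, 64, 43]
  L0: [36, 75, 73, 17, 42, 95, 64, 43]
  L1: h(36,75)=(36*31+75)%997=194 h(73,17)=(73*31+17)%997=286 h(42,95)=(42*31+95)%997=400 h(64,43)=(64*31+43)%997=33 -> [194, 286, 400, 33]
  L2: h(194,286)=(194*31+286)%997=318 h(400,33)=(400*31+33)%997=469 -> [318, 469]
  L3: h(318,469)=(318*31+469)%997=357 -> [357]
  root = 357 != target 763
Candidate B: set leaf[6] = 48 -> leaves = [36, 60, 73, 17, 42, 95, 48, 43]
  L0: [36, 60, 73, 17, 42, 95, 48, 43]
  L1: h(36,60)=(36*31+60)%997=179 h(73,17)=(73*31+17)%997=286 h(42,95)=(42*31+95)%997=400 h(48,43)=(48*31+43)%997=534 -> [179, 286, 400, 534]
  L2: h(179,286)=(179*31+286)%997=850 h(400,534)=(400*31+534)%997=970 -> [850, 970]
  L3: h(850,970)=(850*31+970)%997=401 -> [401]
  root = 401 != target 763
Candidate C: set leaf[3] = 77 -> leaves = [36, 60, 73, 77, 42, 95, 64, 43]
  L0: [36, 60, 73, 77, 42, 95, 64, 43]
  L1: h(36,60)=(36*31+60)%997=179 h(73,77)=(73*31+77)%997=346 h(42,95)=(42*31+95)%997=400 h(64,43)=(64*31+43)%997=33 -> [179, 346, 400, 33]
  L2: h(179,346)=(179*31+346)%997=910 h(400,33)=(400*31+33)%997=469 -> [910, 469]
  L3: h(910,469)=(910*31+469)%997=763 -> [763]
  root = 763 == target 763  ** MATCH **
Candidate D: set leaf[7] = 47 -> leaves = [36, 60, 73, 17, 42, 95, 64, 47]
  L0: [36, 60, 73, 17, 42, 95, 64, 47]
  L1: h(36,60)=(36*31+60)%997=179 h(73,17)=(73*31+17)%997=286 h(42,95)=(42*31+95)%997=400 h(64,47)=(64*31+47)%997=37 -> [179, 286, 400, 37]
  L2: h(179,286)=(179*31+286)%997=850 h(400,37)=(400*31+37)%997=473 -> [850, 473]
  L3: h(850,473)=(850*31+473)%997=901 -> [901]
  root = 901 != target 763
Candidate C produces the target root.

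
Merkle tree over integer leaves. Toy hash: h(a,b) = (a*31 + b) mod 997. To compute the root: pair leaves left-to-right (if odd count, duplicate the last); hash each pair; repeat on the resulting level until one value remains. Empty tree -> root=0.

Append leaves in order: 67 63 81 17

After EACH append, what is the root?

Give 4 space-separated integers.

Answer: 67 146 139 75

Derivation:
After append 67 (leaves=[67]):
  L0: [67]
  root=67
After append 63 (leaves=[67, 63]):
  L0: [67, 63]
  L1: h(67,63)=(67*31+63)%997=146 -> [146]
  root=146
After append 81 (leaves=[67, 63, 81]):
  L0: [67, 63, 81]
  L1: h(67,63)=(67*31+63)%997=146 h(81,81)=(81*31+81)%997=598 -> [146, 598]
  L2: h(146,598)=(146*31+598)%997=139 -> [139]
  root=139
After append 17 (leaves=[67, 63, 81, 17]):
  L0: [67, 63, 81, 17]
  L1: h(67,63)=(67*31+63)%997=146 h(81,17)=(81*31+17)%997=534 -> [146, 534]
  L2: h(146,534)=(146*31+534)%997=75 -> [75]
  root=75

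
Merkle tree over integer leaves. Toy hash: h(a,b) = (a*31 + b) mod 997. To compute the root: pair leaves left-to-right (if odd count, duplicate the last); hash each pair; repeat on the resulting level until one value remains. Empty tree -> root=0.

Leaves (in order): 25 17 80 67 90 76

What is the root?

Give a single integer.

L0: [25, 17, 80, 67, 90, 76]
L1: h(25,17)=(25*31+17)%997=792 h(80,67)=(80*31+67)%997=553 h(90,76)=(90*31+76)%997=872 -> [792, 553, 872]
L2: h(792,553)=(792*31+553)%997=180 h(872,872)=(872*31+872)%997=985 -> [180, 985]
L3: h(180,985)=(180*31+985)%997=583 -> [583]

Answer: 583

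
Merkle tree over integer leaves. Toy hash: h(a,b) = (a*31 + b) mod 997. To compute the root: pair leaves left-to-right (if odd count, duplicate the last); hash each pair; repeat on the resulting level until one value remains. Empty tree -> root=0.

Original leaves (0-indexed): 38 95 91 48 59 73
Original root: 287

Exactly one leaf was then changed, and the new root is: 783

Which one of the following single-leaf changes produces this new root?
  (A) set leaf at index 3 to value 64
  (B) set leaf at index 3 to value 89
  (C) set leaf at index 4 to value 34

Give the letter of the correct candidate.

Answer: A

Derivation:
Original leaves: [38, 95, 91, 48, 59, 73]
Target new root: 783
Try each candidate change and compute the resulting root:
Candidate A: set leaf[3] = 64 -> leaves = [38, 95, 91, 64, 59, 73]
  L0: [38, 95, 91, 64, 59, 73]
  L1: h(38,95)=(38*31+95)%997=276 h(91,64)=(91*31+64)%997=891 h(59,73)=(59*31+73)%997=905 -> [276, 891, 905]
  L2: h(276,891)=(276*31+891)%997=474 h(905,905)=(905*31+905)%997=47 -> [474, 47]
  L3: h(474,47)=(474*31+47)%997=783 -> [783]
  root = 783 == target 783  ** MATCH **
Candidate B: set leaf[3] = 89 -> leaves = [38, 95, 91, 89, 59, 73]
  L0: [38, 95, 91, 89, 59, 73]
  L1: h(38,95)=(38*31+95)%997=276 h(91,89)=(91*31+89)%997=916 h(59,73)=(59*31+73)%997=905 -> [276, 916, 905]
  L2: h(276,916)=(276*31+916)%997=499 h(905,905)=(905*31+905)%997=47 -> [499, 47]
  L3: h(499,47)=(499*31+47)%997=561 -> [561]
  root = 561 != target 783
Candidate C: set leaf[4] = 34 -> leaves = [38, 95, 91, 48, 34, 73]
  L0: [38, 95, 91, 48, 34, 73]
  L1: h(38,95)=(38*31+95)%997=276 h(91,48)=(91*31+48)%997=875 h(34,73)=(34*31+73)%997=130 -> [276, 875, 130]
  L2: h(276,875)=(276*31+875)%997=458 h(130,130)=(130*31+130)%997=172 -> [458, 172]
  L3: h(458,172)=(458*31+172)%997=412 -> [412]
  root = 412 != target 783
Candidate A produces the target root.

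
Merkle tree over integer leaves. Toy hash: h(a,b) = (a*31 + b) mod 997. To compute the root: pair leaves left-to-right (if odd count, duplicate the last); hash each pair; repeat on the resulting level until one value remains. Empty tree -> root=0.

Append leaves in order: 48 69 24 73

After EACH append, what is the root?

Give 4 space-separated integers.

After append 48 (leaves=[48]):
  L0: [48]
  root=48
After append 69 (leaves=[48, 69]):
  L0: [48, 69]
  L1: h(48,69)=(48*31+69)%997=560 -> [560]
  root=560
After append 24 (leaves=[48, 69, 24]):
  L0: [48, 69, 24]
  L1: h(48,69)=(48*31+69)%997=560 h(24,24)=(24*31+24)%997=768 -> [560, 768]
  L2: h(560,768)=(560*31+768)%997=182 -> [182]
  root=182
After append 73 (leaves=[48, 69, 24, 73]):
  L0: [48, 69, 24, 73]
  L1: h(48,69)=(48*31+69)%997=560 h(24,73)=(24*31+73)%997=817 -> [560, 817]
  L2: h(560,817)=(560*31+817)%997=231 -> [231]
  root=231

Answer: 48 560 182 231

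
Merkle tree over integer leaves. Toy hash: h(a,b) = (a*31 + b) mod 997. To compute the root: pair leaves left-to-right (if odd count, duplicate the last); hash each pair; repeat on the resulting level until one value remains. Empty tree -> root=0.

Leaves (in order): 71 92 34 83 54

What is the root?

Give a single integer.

Answer: 19

Derivation:
L0: [71, 92, 34, 83, 54]
L1: h(71,92)=(71*31+92)%997=299 h(34,83)=(34*31+83)%997=140 h(54,54)=(54*31+54)%997=731 -> [299, 140, 731]
L2: h(299,140)=(299*31+140)%997=436 h(731,731)=(731*31+731)%997=461 -> [436, 461]
L3: h(436,461)=(436*31+461)%997=19 -> [19]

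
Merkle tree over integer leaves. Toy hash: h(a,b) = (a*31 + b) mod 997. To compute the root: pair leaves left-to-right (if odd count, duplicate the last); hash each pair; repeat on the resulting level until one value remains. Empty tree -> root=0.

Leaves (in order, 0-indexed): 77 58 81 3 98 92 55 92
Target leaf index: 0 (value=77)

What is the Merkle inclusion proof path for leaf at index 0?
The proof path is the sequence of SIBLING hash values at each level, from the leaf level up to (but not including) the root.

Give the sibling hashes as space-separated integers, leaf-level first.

Answer: 58 520 124

Derivation:
L0 (leaves): [77, 58, 81, 3, 98, 92, 55, 92], target index=0
L1: h(77,58)=(77*31+58)%997=451 [pair 0] h(81,3)=(81*31+3)%997=520 [pair 1] h(98,92)=(98*31+92)%997=139 [pair 2] h(55,92)=(55*31+92)%997=800 [pair 3] -> [451, 520, 139, 800]
  Sibling for proof at L0: 58
L2: h(451,520)=(451*31+520)%997=543 [pair 0] h(139,800)=(139*31+800)%997=124 [pair 1] -> [543, 124]
  Sibling for proof at L1: 520
L3: h(543,124)=(543*31+124)%997=8 [pair 0] -> [8]
  Sibling for proof at L2: 124
Root: 8
Proof path (sibling hashes from leaf to root): [58, 520, 124]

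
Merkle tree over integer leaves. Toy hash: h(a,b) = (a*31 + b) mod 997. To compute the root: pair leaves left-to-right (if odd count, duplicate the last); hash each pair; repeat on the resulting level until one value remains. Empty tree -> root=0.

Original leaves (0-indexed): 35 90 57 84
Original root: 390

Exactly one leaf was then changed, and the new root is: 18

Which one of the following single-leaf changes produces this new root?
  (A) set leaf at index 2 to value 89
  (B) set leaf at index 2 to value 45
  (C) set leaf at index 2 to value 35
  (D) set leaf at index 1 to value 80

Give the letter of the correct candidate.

Answer: B

Derivation:
Original leaves: [35, 90, 57, 84]
Target new root: 18
Try each candidate change and compute the resulting root:
Candidate A: set leaf[2] = 89 -> leaves = [35, 90, 89, 84]
  L0: [35, 90, 89, 84]
  L1: h(35,90)=(35*31+90)%997=178 h(89,84)=(89*31+84)%997=849 -> [178, 849]
  L2: h(178,849)=(178*31+849)%997=385 -> [385]
  root = 385 != target 18
Candidate B: set leaf[2] = 45 -> leaves = [35, 90, 45, 84]
  L0: [35, 90, 45, 84]
  L1: h(35,90)=(35*31+90)%997=178 h(45,84)=(45*31+84)%997=482 -> [178, 482]
  L2: h(178,482)=(178*31+482)%997=18 -> [18]
  root = 18 == target 18  ** MATCH **
Candidate C: set leaf[2] = 35 -> leaves = [35, 90, 35, 84]
  L0: [35, 90, 35, 84]
  L1: h(35,90)=(35*31+90)%997=178 h(35,84)=(35*31+84)%997=172 -> [178, 172]
  L2: h(178,172)=(178*31+172)%997=705 -> [705]
  root = 705 != target 18
Candidate D: set leaf[1] = 80 -> leaves = [35, 80, 57, 84]
  L0: [35, 80, 57, 84]
  L1: h(35,80)=(35*31+80)%997=168 h(57,84)=(57*31+84)%997=854 -> [168, 854]
  L2: h(168,854)=(168*31+854)%997=80 -> [80]
  root = 80 != target 18
Candidate B produces the target root.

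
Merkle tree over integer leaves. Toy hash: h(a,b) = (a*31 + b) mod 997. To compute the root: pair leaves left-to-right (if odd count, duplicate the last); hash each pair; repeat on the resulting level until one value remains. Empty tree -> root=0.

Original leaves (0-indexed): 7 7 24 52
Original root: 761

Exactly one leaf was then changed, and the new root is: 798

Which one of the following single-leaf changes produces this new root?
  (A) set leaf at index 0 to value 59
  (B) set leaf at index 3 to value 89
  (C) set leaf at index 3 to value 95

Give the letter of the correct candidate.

Answer: B

Derivation:
Original leaves: [7, 7, 24, 52]
Target new root: 798
Try each candidate change and compute the resulting root:
Candidate A: set leaf[0] = 59 -> leaves = [59, 7, 24, 52]
  L0: [59, 7, 24, 52]
  L1: h(59,7)=(59*31+7)%997=839 h(24,52)=(24*31+52)%997=796 -> [839, 796]
  L2: h(839,796)=(839*31+796)%997=883 -> [883]
  root = 883 != target 798
Candidate B: set leaf[3] = 89 -> leaves = [7, 7, 24, 89]
  L0: [7, 7, 24, 89]
  L1: h(7,7)=(7*31+7)%997=224 h(24,89)=(24*31+89)%997=833 -> [224, 833]
  L2: h(224,833)=(224*31+833)%997=798 -> [798]
  root = 798 == target 798  ** MATCH **
Candidate C: set leaf[3] = 95 -> leaves = [7, 7, 24, 95]
  L0: [7, 7, 24, 95]
  L1: h(7,7)=(7*31+7)%997=224 h(24,95)=(24*31+95)%997=839 -> [224, 839]
  L2: h(224,839)=(224*31+839)%997=804 -> [804]
  root = 804 != target 798
Candidate B produces the target root.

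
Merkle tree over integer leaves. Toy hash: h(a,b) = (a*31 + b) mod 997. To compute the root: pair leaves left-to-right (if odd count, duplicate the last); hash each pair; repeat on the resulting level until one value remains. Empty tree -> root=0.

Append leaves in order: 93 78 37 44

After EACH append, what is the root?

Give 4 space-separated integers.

After append 93 (leaves=[93]):
  L0: [93]
  root=93
After append 78 (leaves=[93, 78]):
  L0: [93, 78]
  L1: h(93,78)=(93*31+78)%997=967 -> [967]
  root=967
After append 37 (leaves=[93, 78, 37]):
  L0: [93, 78, 37]
  L1: h(93,78)=(93*31+78)%997=967 h(37,37)=(37*31+37)%997=187 -> [967, 187]
  L2: h(967,187)=(967*31+187)%997=254 -> [254]
  root=254
After append 44 (leaves=[93, 78, 37, 44]):
  L0: [93, 78, 37, 44]
  L1: h(93,78)=(93*31+78)%997=967 h(37,44)=(37*31+44)%997=194 -> [967, 194]
  L2: h(967,194)=(967*31+194)%997=261 -> [261]
  root=261

Answer: 93 967 254 261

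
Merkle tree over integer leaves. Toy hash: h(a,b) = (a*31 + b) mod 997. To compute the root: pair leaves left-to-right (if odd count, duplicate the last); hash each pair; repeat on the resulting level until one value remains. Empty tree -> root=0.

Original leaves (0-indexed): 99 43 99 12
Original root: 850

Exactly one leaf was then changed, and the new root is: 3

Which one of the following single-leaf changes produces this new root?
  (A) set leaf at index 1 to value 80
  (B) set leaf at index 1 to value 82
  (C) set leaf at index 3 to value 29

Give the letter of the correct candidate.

Original leaves: [99, 43, 99, 12]
Target new root: 3
Try each candidate change and compute the resulting root:
Candidate A: set leaf[1] = 80 -> leaves = [99, 80, 99, 12]
  L0: [99, 80, 99, 12]
  L1: h(99,80)=(99*31+80)%997=158 h(99,12)=(99*31+12)%997=90 -> [158, 90]
  L2: h(158,90)=(158*31+90)%997=3 -> [3]
  root = 3 == target 3  ** MATCH **
Candidate B: set leaf[1] = 82 -> leaves = [99, 82, 99, 12]
  L0: [99, 82, 99, 12]
  L1: h(99,82)=(99*31+82)%997=160 h(99,12)=(99*31+12)%997=90 -> [160, 90]
  L2: h(160,90)=(160*31+90)%997=65 -> [65]
  root = 65 != target 3
Candidate C: set leaf[3] = 29 -> leaves = [99, 43, 99, 29]
  L0: [99, 43, 99, 29]
  L1: h(99,43)=(99*31+43)%997=121 h(99,29)=(99*31+29)%997=107 -> [121, 107]
  L2: h(121,107)=(121*31+107)%997=867 -> [867]
  root = 867 != target 3
Candidate A produces the target root.

Answer: A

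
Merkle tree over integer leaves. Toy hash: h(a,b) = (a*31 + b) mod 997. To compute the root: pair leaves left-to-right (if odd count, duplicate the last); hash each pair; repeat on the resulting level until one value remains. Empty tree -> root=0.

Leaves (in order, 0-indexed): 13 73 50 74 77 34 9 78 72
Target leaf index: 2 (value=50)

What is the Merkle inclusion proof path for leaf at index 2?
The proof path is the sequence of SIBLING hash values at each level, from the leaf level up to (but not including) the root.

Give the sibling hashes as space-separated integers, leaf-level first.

Answer: 74 476 633 394

Derivation:
L0 (leaves): [13, 73, 50, 74, 77, 34, 9, 78, 72], target index=2
L1: h(13,73)=(13*31+73)%997=476 [pair 0] h(50,74)=(50*31+74)%997=627 [pair 1] h(77,34)=(77*31+34)%997=427 [pair 2] h(9,78)=(9*31+78)%997=357 [pair 3] h(72,72)=(72*31+72)%997=310 [pair 4] -> [476, 627, 427, 357, 310]
  Sibling for proof at L0: 74
L2: h(476,627)=(476*31+627)%997=428 [pair 0] h(427,357)=(427*31+357)%997=633 [pair 1] h(310,310)=(310*31+310)%997=947 [pair 2] -> [428, 633, 947]
  Sibling for proof at L1: 476
L3: h(428,633)=(428*31+633)%997=940 [pair 0] h(947,947)=(947*31+947)%997=394 [pair 1] -> [940, 394]
  Sibling for proof at L2: 633
L4: h(940,394)=(940*31+394)%997=621 [pair 0] -> [621]
  Sibling for proof at L3: 394
Root: 621
Proof path (sibling hashes from leaf to root): [74, 476, 633, 394]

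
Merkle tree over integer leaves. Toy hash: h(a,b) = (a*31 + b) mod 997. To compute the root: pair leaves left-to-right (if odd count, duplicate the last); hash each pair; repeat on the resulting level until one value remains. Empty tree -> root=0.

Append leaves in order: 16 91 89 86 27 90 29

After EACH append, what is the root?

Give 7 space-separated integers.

Answer: 16 587 108 105 993 18 19

Derivation:
After append 16 (leaves=[16]):
  L0: [16]
  root=16
After append 91 (leaves=[16, 91]):
  L0: [16, 91]
  L1: h(16,91)=(16*31+91)%997=587 -> [587]
  root=587
After append 89 (leaves=[16, 91, 89]):
  L0: [16, 91, 89]
  L1: h(16,91)=(16*31+91)%997=587 h(89,89)=(89*31+89)%997=854 -> [587, 854]
  L2: h(587,854)=(587*31+854)%997=108 -> [108]
  root=108
After append 86 (leaves=[16, 91, 89, 86]):
  L0: [16, 91, 89, 86]
  L1: h(16,91)=(16*31+91)%997=587 h(89,86)=(89*31+86)%997=851 -> [587, 851]
  L2: h(587,851)=(587*31+851)%997=105 -> [105]
  root=105
After append 27 (leaves=[16, 91, 89, 86, 27]):
  L0: [16, 91, 89, 86, 27]
  L1: h(16,91)=(16*31+91)%997=587 h(89,86)=(89*31+86)%997=851 h(27,27)=(27*31+27)%997=864 -> [587, 851, 864]
  L2: h(587,851)=(587*31+851)%997=105 h(864,864)=(864*31+864)%997=729 -> [105, 729]
  L3: h(105,729)=(105*31+729)%997=993 -> [993]
  root=993
After append 90 (leaves=[16, 91, 89, 86, 27, 90]):
  L0: [16, 91, 89, 86, 27, 90]
  L1: h(16,91)=(16*31+91)%997=587 h(89,86)=(89*31+86)%997=851 h(27,90)=(27*31+90)%997=927 -> [587, 851, 927]
  L2: h(587,851)=(587*31+851)%997=105 h(927,927)=(927*31+927)%997=751 -> [105, 751]
  L3: h(105,751)=(105*31+751)%997=18 -> [18]
  root=18
After append 29 (leaves=[16, 91, 89, 86, 27, 90, 29]):
  L0: [16, 91, 89, 86, 27, 90, 29]
  L1: h(16,91)=(16*31+91)%997=587 h(89,86)=(89*31+86)%997=851 h(27,90)=(27*31+90)%997=927 h(29,29)=(29*31+29)%997=928 -> [587, 851, 927, 928]
  L2: h(587,851)=(587*31+851)%997=105 h(927,928)=(927*31+928)%997=752 -> [105, 752]
  L3: h(105,752)=(105*31+752)%997=19 -> [19]
  root=19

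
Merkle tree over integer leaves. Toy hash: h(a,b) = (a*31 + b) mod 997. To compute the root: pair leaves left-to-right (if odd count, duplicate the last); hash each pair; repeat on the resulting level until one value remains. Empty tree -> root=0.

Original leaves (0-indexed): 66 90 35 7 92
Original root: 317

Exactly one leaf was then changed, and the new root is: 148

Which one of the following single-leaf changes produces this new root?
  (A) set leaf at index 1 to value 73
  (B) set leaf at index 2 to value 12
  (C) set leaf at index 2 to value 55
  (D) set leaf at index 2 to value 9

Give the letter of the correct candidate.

Answer: B

Derivation:
Original leaves: [66, 90, 35, 7, 92]
Target new root: 148
Try each candidate change and compute the resulting root:
Candidate A: set leaf[1] = 73 -> leaves = [66, 73, 35, 7, 92]
  L0: [66, 73, 35, 7, 92]
  L1: h(66,73)=(66*31+73)%997=125 h(35,7)=(35*31+7)%997=95 h(92,92)=(92*31+92)%997=950 -> [125, 95, 950]
  L2: h(125,95)=(125*31+95)%997=979 h(950,950)=(950*31+950)%997=490 -> [979, 490]
  L3: h(979,490)=(979*31+490)%997=929 -> [929]
  root = 929 != target 148
Candidate B: set leaf[2] = 12 -> leaves = [66, 90, 12, 7, 92]
  L0: [66, 90, 12, 7, 92]
  L1: h(66,90)=(66*31+90)%997=142 h(12,7)=(12*31+7)%997=379 h(92,92)=(92*31+92)%997=950 -> [142, 379, 950]
  L2: h(142,379)=(142*31+379)%997=793 h(950,950)=(950*31+950)%997=490 -> [793, 490]
  L3: h(793,490)=(793*31+490)%997=148 -> [148]
  root = 148 == target 148  ** MATCH **
Candidate C: set leaf[2] = 55 -> leaves = [66, 90, 55, 7, 92]
  L0: [66, 90, 55, 7, 92]
  L1: h(66,90)=(66*31+90)%997=142 h(55,7)=(55*31+7)%997=715 h(92,92)=(92*31+92)%997=950 -> [142, 715, 950]
  L2: h(142,715)=(142*31+715)%997=132 h(950,950)=(950*31+950)%997=490 -> [132, 490]
  L3: h(132,490)=(132*31+490)%997=594 -> [594]
  root = 594 != target 148
Candidate D: set leaf[2] = 9 -> leaves = [66, 90, 9, 7, 92]
  L0: [66, 90, 9, 7, 92]
  L1: h(66,90)=(66*31+90)%997=142 h(9,7)=(9*31+7)%997=286 h(92,92)=(92*31+92)%997=950 -> [142, 286, 950]
  L2: h(142,286)=(142*31+286)%997=700 h(950,950)=(950*31+950)%997=490 -> [700, 490]
  L3: h(700,490)=(700*31+490)%997=256 -> [256]
  root = 256 != target 148
Candidate B produces the target root.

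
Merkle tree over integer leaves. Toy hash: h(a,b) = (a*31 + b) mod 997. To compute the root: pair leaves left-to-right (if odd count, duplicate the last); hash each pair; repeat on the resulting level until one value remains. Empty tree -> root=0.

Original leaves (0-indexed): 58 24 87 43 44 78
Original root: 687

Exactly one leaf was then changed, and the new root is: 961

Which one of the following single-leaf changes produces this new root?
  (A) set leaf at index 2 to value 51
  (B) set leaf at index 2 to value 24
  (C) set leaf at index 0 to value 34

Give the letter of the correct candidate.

Answer: B

Derivation:
Original leaves: [58, 24, 87, 43, 44, 78]
Target new root: 961
Try each candidate change and compute the resulting root:
Candidate A: set leaf[2] = 51 -> leaves = [58, 24, 51, 43, 44, 78]
  L0: [58, 24, 51, 43, 44, 78]
  L1: h(58,24)=(58*31+24)%997=825 h(51,43)=(51*31+43)%997=627 h(44,78)=(44*31+78)%997=445 -> [825, 627, 445]
  L2: h(825,627)=(825*31+627)%997=280 h(445,445)=(445*31+445)%997=282 -> [280, 282]
  L3: h(280,282)=(280*31+282)%997=986 -> [986]
  root = 986 != target 961
Candidate B: set leaf[2] = 24 -> leaves = [58, 24, 24, 43, 44, 78]
  L0: [58, 24, 24, 43, 44, 78]
  L1: h(58,24)=(58*31+24)%997=825 h(24,43)=(24*31+43)%997=787 h(44,78)=(44*31+78)%997=445 -> [825, 787, 445]
  L2: h(825,787)=(825*31+787)%997=440 h(445,445)=(445*31+445)%997=282 -> [440, 282]
  L3: h(440,282)=(440*31+282)%997=961 -> [961]
  root = 961 == target 961  ** MATCH **
Candidate C: set leaf[0] = 34 -> leaves = [34, 24, 87, 43, 44, 78]
  L0: [34, 24, 87, 43, 44, 78]
  L1: h(34,24)=(34*31+24)%997=81 h(87,43)=(87*31+43)%997=746 h(44,78)=(44*31+78)%997=445 -> [81, 746, 445]
  L2: h(81,746)=(81*31+746)%997=266 h(445,445)=(445*31+445)%997=282 -> [266, 282]
  L3: h(266,282)=(266*31+282)%997=552 -> [552]
  root = 552 != target 961
Candidate B produces the target root.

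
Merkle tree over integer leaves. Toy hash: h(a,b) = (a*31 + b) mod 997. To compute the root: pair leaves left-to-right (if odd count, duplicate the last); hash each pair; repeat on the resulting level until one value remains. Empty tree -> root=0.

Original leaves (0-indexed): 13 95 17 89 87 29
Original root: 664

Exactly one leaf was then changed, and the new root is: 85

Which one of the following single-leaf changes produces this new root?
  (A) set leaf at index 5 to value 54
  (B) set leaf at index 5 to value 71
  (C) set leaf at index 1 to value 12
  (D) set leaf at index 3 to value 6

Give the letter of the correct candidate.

Original leaves: [13, 95, 17, 89, 87, 29]
Target new root: 85
Try each candidate change and compute the resulting root:
Candidate A: set leaf[5] = 54 -> leaves = [13, 95, 17, 89, 87, 54]
  L0: [13, 95, 17, 89, 87, 54]
  L1: h(13,95)=(13*31+95)%997=498 h(17,89)=(17*31+89)%997=616 h(87,54)=(87*31+54)%997=757 -> [498, 616, 757]
  L2: h(498,616)=(498*31+616)%997=102 h(757,757)=(757*31+757)%997=296 -> [102, 296]
  L3: h(102,296)=(102*31+296)%997=467 -> [467]
  root = 467 != target 85
Candidate B: set leaf[5] = 71 -> leaves = [13, 95, 17, 89, 87, 71]
  L0: [13, 95, 17, 89, 87, 71]
  L1: h(13,95)=(13*31+95)%997=498 h(17,89)=(17*31+89)%997=616 h(87,71)=(87*31+71)%997=774 -> [498, 616, 774]
  L2: h(498,616)=(498*31+616)%997=102 h(774,774)=(774*31+774)%997=840 -> [102, 840]
  L3: h(102,840)=(102*31+840)%997=14 -> [14]
  root = 14 != target 85
Candidate C: set leaf[1] = 12 -> leaves = [13, 12, 17, 89, 87, 29]
  L0: [13, 12, 17, 89, 87, 29]
  L1: h(13,12)=(13*31+12)%997=415 h(17,89)=(17*31+89)%997=616 h(87,29)=(87*31+29)%997=732 -> [415, 616, 732]
  L2: h(415,616)=(415*31+616)%997=520 h(732,732)=(732*31+732)%997=493 -> [520, 493]
  L3: h(520,493)=(520*31+493)%997=661 -> [661]
  root = 661 != target 85
Candidate D: set leaf[3] = 6 -> leaves = [13, 95, 17, 6, 87, 29]
  L0: [13, 95, 17, 6, 87, 29]
  L1: h(13,95)=(13*31+95)%997=498 h(17,6)=(17*31+6)%997=533 h(87,29)=(87*31+29)%997=732 -> [498, 533, 732]
  L2: h(498,533)=(498*31+533)%997=19 h(732,732)=(732*31+732)%997=493 -> [19, 493]
  L3: h(19,493)=(19*31+493)%997=85 -> [85]
  root = 85 == target 85  ** MATCH **
Candidate D produces the target root.

Answer: D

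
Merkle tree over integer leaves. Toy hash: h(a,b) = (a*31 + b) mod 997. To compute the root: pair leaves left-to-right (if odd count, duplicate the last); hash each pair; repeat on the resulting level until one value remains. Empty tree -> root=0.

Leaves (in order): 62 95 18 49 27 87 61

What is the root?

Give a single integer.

Answer: 729

Derivation:
L0: [62, 95, 18, 49, 27, 87, 61]
L1: h(62,95)=(62*31+95)%997=23 h(18,49)=(18*31+49)%997=607 h(27,87)=(27*31+87)%997=924 h(61,61)=(61*31+61)%997=955 -> [23, 607, 924, 955]
L2: h(23,607)=(23*31+607)%997=323 h(924,955)=(924*31+955)%997=686 -> [323, 686]
L3: h(323,686)=(323*31+686)%997=729 -> [729]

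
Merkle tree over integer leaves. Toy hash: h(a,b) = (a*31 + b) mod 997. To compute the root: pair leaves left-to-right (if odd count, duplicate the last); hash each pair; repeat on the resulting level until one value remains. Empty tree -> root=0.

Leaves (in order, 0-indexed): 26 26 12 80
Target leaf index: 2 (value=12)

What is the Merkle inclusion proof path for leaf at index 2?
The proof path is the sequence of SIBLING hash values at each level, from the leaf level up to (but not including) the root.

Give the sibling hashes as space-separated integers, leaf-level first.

L0 (leaves): [26, 26, 12, 80], target index=2
L1: h(26,26)=(26*31+26)%997=832 [pair 0] h(12,80)=(12*31+80)%997=452 [pair 1] -> [832, 452]
  Sibling for proof at L0: 80
L2: h(832,452)=(832*31+452)%997=322 [pair 0] -> [322]
  Sibling for proof at L1: 832
Root: 322
Proof path (sibling hashes from leaf to root): [80, 832]

Answer: 80 832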